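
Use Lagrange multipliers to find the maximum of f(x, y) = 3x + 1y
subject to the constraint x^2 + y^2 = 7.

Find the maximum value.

Set up Lagrange conditions: grad f = lambda * grad g
  3 = 2*lambda*x
  1 = 2*lambda*y
From these: x/y = 3/1, so x = 3t, y = 1t for some t.
Substitute into constraint: (3t)^2 + (1t)^2 = 7
  t^2 * 10 = 7
  t = sqrt(7/10)
Maximum = 3*x + 1*y = (3^2 + 1^2)*t = 10 * sqrt(7/10) = sqrt(70)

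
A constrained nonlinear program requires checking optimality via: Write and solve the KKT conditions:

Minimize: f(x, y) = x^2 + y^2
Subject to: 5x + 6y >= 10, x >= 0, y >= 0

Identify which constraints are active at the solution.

KKT conditions for min x^2 + y^2 s.t. 5x + 6y >= 10, x >= 0, y >= 0:
Stationarity: 2x = mu*5 + mu_x, 2y = mu*6 + mu_y, with mu, mu_x, mu_y >= 0
Complementary slackness: mu*(5x + 6y - 10) = 0, mu_x*x = 0, mu_y*y = 0
(0, 0) is infeasible (5*0 + 6*0 < 10), so if mu = 0 stationarity would force x = mu_x/2 >= 0, y = mu_y/2 >= 0 with mu_x*x = mu_y*y = 0, i.e. x = y = 0: contradiction. Hence mu > 0 and 5x + 6y = 10 is active.
Try x > 0, y > 0 (so mu_x = mu_y = 0): x = 5*mu/2, y = 6*mu/2
Substitute: 5*(5*mu/2) + 6*(6*mu/2) = 10
  mu*61/2 = 10 => mu = 20/61
x* = 50/61 > 0, y* = 60/61 > 0, consistent with mu_x = mu_y = 0.
f is convex and the constraints are linear, so this KKT point is the global minimum.
f* = 100/61
Active constraints: 5x + 6y >= 10 (holds with equality, mu = 20/61 > 0); x >= 0 and y >= 0 are inactive (mu_x = mu_y = 0).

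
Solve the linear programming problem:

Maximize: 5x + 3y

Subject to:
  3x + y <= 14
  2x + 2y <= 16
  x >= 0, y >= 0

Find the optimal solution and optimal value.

Feasible vertices: (0, 0), (0, 8), (3, 5), (14/3, 0)
Objective 5x + 3y at each:
  (0, 0): 0
  (0, 8): 24
  (3, 5): 30
  (14/3, 0): 70/3
Maximum is 30 at (3, 5).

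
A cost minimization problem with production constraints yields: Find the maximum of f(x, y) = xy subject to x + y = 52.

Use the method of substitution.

Substitute y = 52 - x into f(x,y) = xy:
g(x) = x(52 - x) = 52x - x^2
g'(x) = 52 - 2x = 0  =>  x = 26
y = 52 - 26 = 26
Maximum value = 26 * 26 = 676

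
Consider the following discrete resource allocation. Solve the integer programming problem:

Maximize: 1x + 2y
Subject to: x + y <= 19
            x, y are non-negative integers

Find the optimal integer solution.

Objective: 1x + 2y, constraint: x + y <= 19
Coefficient of y is 2 > coefficient of x is 1, so allocate the entire budget to y.
Optimal: x = 0, y = 19, value = 38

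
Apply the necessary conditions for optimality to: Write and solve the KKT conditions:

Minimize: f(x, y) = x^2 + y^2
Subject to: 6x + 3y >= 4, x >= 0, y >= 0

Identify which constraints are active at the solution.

KKT conditions for min x^2 + y^2 s.t. 6x + 3y >= 4, x >= 0, y >= 0:
Stationarity: 2x = mu*6 + mu_x, 2y = mu*3 + mu_y, with mu, mu_x, mu_y >= 0
Complementary slackness: mu*(6x + 3y - 4) = 0, mu_x*x = 0, mu_y*y = 0
(0, 0) is infeasible (6*0 + 3*0 < 4), so if mu = 0 stationarity would force x = mu_x/2 >= 0, y = mu_y/2 >= 0 with mu_x*x = mu_y*y = 0, i.e. x = y = 0: contradiction. Hence mu > 0 and 6x + 3y = 4 is active.
Try x > 0, y > 0 (so mu_x = mu_y = 0): x = 6*mu/2, y = 3*mu/2
Substitute: 6*(6*mu/2) + 3*(3*mu/2) = 4
  mu*45/2 = 4 => mu = 8/45
x* = 8/15 > 0, y* = 4/15 > 0, consistent with mu_x = mu_y = 0.
f is convex and the constraints are linear, so this KKT point is the global minimum.
f* = 16/45
Active constraints: 6x + 3y >= 4 (holds with equality, mu = 8/45 > 0); x >= 0 and y >= 0 are inactive (mu_x = mu_y = 0).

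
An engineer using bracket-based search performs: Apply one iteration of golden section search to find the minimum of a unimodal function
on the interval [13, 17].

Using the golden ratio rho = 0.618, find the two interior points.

Golden section search on [13, 17].
Golden ratio rho = 0.618 (approx).
Interior points:
  x_1 = 13 + (1-0.618)*4 = 14.5280
  x_2 = 13 + 0.618*4 = 15.4720
Compare f(x_1) and f(x_2) to determine which subinterval to keep.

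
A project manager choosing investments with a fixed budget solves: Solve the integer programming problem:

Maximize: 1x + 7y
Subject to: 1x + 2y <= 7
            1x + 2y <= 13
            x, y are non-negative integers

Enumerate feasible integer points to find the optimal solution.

Constraint 1: 1x + 2y <= 7
Constraint 2: 1x + 2y <= 13
Feasible x range (need y >= 0): 0 <= x <= min(7/1, 13/1) => x in {0, ..., 7}.
Enumerate feasible integer points row by row (the coefficient of y is 7 > 0, so for each x the largest feasible y gives the best value):
  x = 0: y <= min((7 - 1*0)/2, (13 - 1*0)/2) => y in {0, ..., 3}; best 1*0 + 7*3 = 21
  x = 1: y <= min((7 - 1*1)/2, (13 - 1*1)/2) => y in {0, ..., 3}; best 1*1 + 7*3 = 22
  x = 2: y <= min((7 - 1*2)/2, (13 - 1*2)/2) => y in {0, ..., 2}; best 1*2 + 7*2 = 16
  x = 3: y <= min((7 - 1*3)/2, (13 - 1*3)/2) => y in {0, ..., 2}; best 1*3 + 7*2 = 17
  x = 4: y <= min((7 - 1*4)/2, (13 - 1*4)/2) => y in {0, ..., 1}; best 1*4 + 7*1 = 11
  x = 5: y <= min((7 - 1*5)/2, (13 - 1*5)/2) => y in {0, ..., 1}; best 1*5 + 7*1 = 12
  x = 6: y <= min((7 - 1*6)/2, (13 - 1*6)/2) => y in {0}; best 1*6 + 7*0 = 6
  x = 7: y <= min((7 - 1*7)/2, (13 - 1*7)/2) => y in {0}; best 1*7 + 7*0 = 7
The maximum 1x + 7y = 22 is achieved at x = 1, y = 3.
Check: 1*1 + 2*3 = 7 <= 7 and 1*1 + 2*3 = 7 <= 13.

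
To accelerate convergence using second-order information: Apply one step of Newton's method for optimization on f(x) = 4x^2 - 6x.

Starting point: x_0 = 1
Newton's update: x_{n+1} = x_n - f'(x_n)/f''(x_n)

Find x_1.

f(x) = 4x^2 - 6x
f'(x) = 8x + (-6), f''(x) = 8
Newton step: x_1 = x_0 - f'(x_0)/f''(x_0)
f'(1) = 2
x_1 = 1 - 2/8 = 3/4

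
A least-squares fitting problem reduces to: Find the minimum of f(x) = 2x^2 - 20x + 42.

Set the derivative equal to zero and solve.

f(x) = 2x^2 - 20x + 42
f'(x) = 4x + (-20) = 0
x = 20/4 = 5
f(5) = -8
Since f''(x) = 4 > 0, this is a minimum.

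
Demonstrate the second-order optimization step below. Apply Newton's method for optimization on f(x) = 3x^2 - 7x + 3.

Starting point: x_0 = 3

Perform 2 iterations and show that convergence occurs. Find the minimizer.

f(x) = 3x^2 - 7x + 3, f'(x) = 6x + (-7), f''(x) = 6
Step 1: f'(3) = 11, x_1 = 3 - 11/6 = 7/6
Step 2: f'(7/6) = 0, x_2 = 7/6 (converged)
Newton's method converges in 1 step for quadratics.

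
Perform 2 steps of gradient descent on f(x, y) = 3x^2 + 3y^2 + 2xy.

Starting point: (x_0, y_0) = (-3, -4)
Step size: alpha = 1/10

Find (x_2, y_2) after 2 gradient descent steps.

f(x,y) = 3x^2 + 3y^2 + 2xy
grad_x = 6x + 2y, grad_y = 6y + 2x
Step 1: grad = (-26, -30), (-2/5, -1)
Step 2: grad = (-22/5, -34/5), (1/25, -8/25)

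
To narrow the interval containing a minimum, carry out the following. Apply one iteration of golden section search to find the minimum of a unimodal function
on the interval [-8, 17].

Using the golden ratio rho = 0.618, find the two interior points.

Golden section search on [-8, 17].
Golden ratio rho = 0.618 (approx).
Interior points:
  x_1 = -8 + (1-0.618)*25 = 1.5500
  x_2 = -8 + 0.618*25 = 7.4500
Compare f(x_1) and f(x_2) to determine which subinterval to keep.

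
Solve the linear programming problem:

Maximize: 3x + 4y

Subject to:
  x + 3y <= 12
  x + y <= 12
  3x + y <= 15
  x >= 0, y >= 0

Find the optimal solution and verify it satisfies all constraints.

Feasible vertices: (0, 0), (0, 4), (33/8, 21/8), (5, 0)
Objective 3x + 4y at each vertex:
  (0, 0): 0
  (0, 4): 16
  (33/8, 21/8): 183/8
  (5, 0): 15
Maximum is 183/8 at (33/8, 21/8).
Verify constraints at (x, y) = (33/8, 21/8):
  1*(33/8) + 3*(21/8) = 12 <= 12 (active)
  1*(33/8) + 1*(21/8) = 27/4 <= 12
  3*(33/8) + 1*(21/8) = 15 <= 15 (active)
  x = 33/8 >= 0, y = 21/8 >= 0. All constraints satisfied.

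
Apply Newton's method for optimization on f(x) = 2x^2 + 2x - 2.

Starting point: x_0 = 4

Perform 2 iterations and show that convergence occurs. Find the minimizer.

f(x) = 2x^2 + 2x - 2, f'(x) = 4x + (2), f''(x) = 4
Step 1: f'(4) = 18, x_1 = 4 - 18/4 = -1/2
Step 2: f'(-1/2) = 0, x_2 = -1/2 (converged)
Newton's method converges in 1 step for quadratics.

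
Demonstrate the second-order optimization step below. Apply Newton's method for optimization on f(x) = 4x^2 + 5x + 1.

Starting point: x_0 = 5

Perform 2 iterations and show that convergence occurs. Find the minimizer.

f(x) = 4x^2 + 5x + 1, f'(x) = 8x + (5), f''(x) = 8
Step 1: f'(5) = 45, x_1 = 5 - 45/8 = -5/8
Step 2: f'(-5/8) = 0, x_2 = -5/8 (converged)
Newton's method converges in 1 step for quadratics.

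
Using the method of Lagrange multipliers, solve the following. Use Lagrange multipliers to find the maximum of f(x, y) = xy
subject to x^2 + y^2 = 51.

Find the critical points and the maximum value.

Lagrange conditions: y = 2*lambda*x and x = 2*lambda*y
If x = 0 then y = 0, violating the constraint, so x, y != 0.
Dividing: y/x = x/y => x^2 = y^2 => y = x or y = -x
Constraint: 2x^2 = 51 => x^2 = 51/2 => x = +/-sqrt(51/2)
Critical points: (sqrt(51/2), sqrt(51/2)), (-sqrt(51/2), -sqrt(51/2)), (sqrt(51/2), -sqrt(51/2)), (-sqrt(51/2), sqrt(51/2))
  y = x:  xy = x^2 = 51/2  at (sqrt(51/2), sqrt(51/2)) and (-sqrt(51/2), -sqrt(51/2))
  y = -x: xy = -x^2 = -51/2 at (sqrt(51/2), -sqrt(51/2)) and (-sqrt(51/2), sqrt(51/2))
Maximum xy = 51/2 at (sqrt(51/2), sqrt(51/2)) and (-sqrt(51/2), -sqrt(51/2))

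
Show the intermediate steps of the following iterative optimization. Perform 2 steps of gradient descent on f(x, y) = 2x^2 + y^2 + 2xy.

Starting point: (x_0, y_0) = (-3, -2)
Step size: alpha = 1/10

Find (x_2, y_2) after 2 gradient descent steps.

f(x,y) = 2x^2 + y^2 + 2xy
grad_x = 4x + 2y, grad_y = 2y + 2x
Step 1: grad = (-16, -10), (-7/5, -1)
Step 2: grad = (-38/5, -24/5), (-16/25, -13/25)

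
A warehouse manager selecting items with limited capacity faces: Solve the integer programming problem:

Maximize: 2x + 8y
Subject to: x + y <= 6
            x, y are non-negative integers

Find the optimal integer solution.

Objective: 2x + 8y, constraint: x + y <= 6
Coefficient of y is 8 > coefficient of x is 2, so allocate the entire budget to y.
Optimal: x = 0, y = 6, value = 48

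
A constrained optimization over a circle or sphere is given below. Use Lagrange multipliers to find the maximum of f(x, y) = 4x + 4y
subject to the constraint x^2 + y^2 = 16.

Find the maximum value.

Set up Lagrange conditions: grad f = lambda * grad g
  4 = 2*lambda*x
  4 = 2*lambda*y
From these: x/y = 4/4, so x = 4t, y = 4t for some t.
Substitute into constraint: (4t)^2 + (4t)^2 = 16
  t^2 * 32 = 16
  t = sqrt(16/32)
Maximum = 4*x + 4*y = (4^2 + 4^2)*t = 32 * sqrt(16/32) = sqrt(512)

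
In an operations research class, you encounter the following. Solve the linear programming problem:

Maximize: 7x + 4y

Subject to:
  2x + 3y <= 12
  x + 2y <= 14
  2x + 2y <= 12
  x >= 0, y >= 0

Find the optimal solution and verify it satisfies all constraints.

Feasible vertices: (0, 0), (0, 4), (6, 0)
Objective 7x + 4y at each vertex:
  (0, 0): 0
  (0, 4): 16
  (6, 0): 42
Maximum is 42 at (6, 0).
Verify constraints at (x, y) = (6, 0):
  2*6 + 3*0 = 12 <= 12 (active)
  1*6 + 2*0 = 6 <= 14
  2*6 + 2*0 = 12 <= 12 (active)
  x = 6 >= 0, y = 0 >= 0. All constraints satisfied.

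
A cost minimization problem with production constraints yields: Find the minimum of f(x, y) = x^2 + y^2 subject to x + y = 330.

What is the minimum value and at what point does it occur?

Substitute y = 330 - x into f(x,y) = x^2 + y^2:
g(x) = x^2 + (330 - x)^2 = 2x^2 - 660x + 108900
g'(x) = 4x - 660 = 0  =>  x = 165
y = 330 - 165 = 165
Minimum value = 165^2 + 165^2 = 54450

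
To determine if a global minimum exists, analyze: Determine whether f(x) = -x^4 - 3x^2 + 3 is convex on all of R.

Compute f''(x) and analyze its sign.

f(x) = -x^4 - 3x^2 + 3
f'(x) = -4x^3 + -6x
f''(x) = -12x^2 + -6
f''(x) = -12x^2 + -6 <= -6 < 0 for all x
Therefore, f is concave on R.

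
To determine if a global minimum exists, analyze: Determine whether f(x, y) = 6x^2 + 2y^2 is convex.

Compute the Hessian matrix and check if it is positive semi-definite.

f(x,y) = 6x^2 + 2y^2
Hessian H = [[12, 0], [0, 4]]
trace(H) = 16, det(H) = 48
Eigenvalues: (16 +/- sqrt(64)) / 2 = 12, 4
Since both eigenvalues > 0, f is convex.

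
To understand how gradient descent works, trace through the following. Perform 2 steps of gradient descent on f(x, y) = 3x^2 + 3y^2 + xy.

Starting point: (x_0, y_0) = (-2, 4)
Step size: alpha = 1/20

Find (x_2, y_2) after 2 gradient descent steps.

f(x,y) = 3x^2 + 3y^2 + xy
grad_x = 6x + 1y, grad_y = 6y + 1x
Step 1: grad = (-8, 22), (-8/5, 29/10)
Step 2: grad = (-67/10, 79/5), (-253/200, 211/100)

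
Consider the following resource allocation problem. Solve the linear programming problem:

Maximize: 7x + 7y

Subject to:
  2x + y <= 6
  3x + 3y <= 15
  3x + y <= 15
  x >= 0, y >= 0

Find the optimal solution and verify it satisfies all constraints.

Feasible vertices: (0, 0), (0, 5), (1, 4), (3, 0)
Objective 7x + 7y at each vertex:
  (0, 0): 0
  (0, 5): 35
  (1, 4): 35
  (3, 0): 21
Maximum is 35 at (0, 5).
Verify constraints at (x, y) = (0, 5):
  2*0 + 1*5 = 5 <= 6
  3*0 + 3*5 = 15 <= 15 (active)
  3*0 + 1*5 = 5 <= 15
  x = 0 >= 0, y = 5 >= 0. All constraints satisfied.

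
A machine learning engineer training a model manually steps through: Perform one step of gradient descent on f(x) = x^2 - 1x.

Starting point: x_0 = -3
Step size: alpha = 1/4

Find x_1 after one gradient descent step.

f(x) = x^2 - 1x
f'(x) = 2x - 1
f'(-3) = 2*-3 + (-1) = -7
x_1 = x_0 - alpha * f'(x_0) = -3 - 1/4 * -7 = -5/4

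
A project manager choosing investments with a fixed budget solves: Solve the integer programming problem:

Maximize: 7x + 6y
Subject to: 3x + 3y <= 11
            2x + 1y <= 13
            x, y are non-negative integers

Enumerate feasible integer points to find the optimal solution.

Constraint 1: 3x + 3y <= 11
Constraint 2: 2x + 1y <= 13
Feasible x range (need y >= 0): 0 <= x <= min(11/3, 13/2) => x in {0, ..., 3}.
Enumerate feasible integer points row by row (the coefficient of y is 6 > 0, so for each x the largest feasible y gives the best value):
  x = 0: y <= min((11 - 3*0)/3, (13 - 2*0)/1) => y in {0, ..., 3}; best 7*0 + 6*3 = 18
  x = 1: y <= min((11 - 3*1)/3, (13 - 2*1)/1) => y in {0, ..., 2}; best 7*1 + 6*2 = 19
  x = 2: y <= min((11 - 3*2)/3, (13 - 2*2)/1) => y in {0, ..., 1}; best 7*2 + 6*1 = 20
  x = 3: y <= min((11 - 3*3)/3, (13 - 2*3)/1) => y in {0}; best 7*3 + 6*0 = 21
The maximum 7x + 6y = 21 is achieved at x = 3, y = 0.
Check: 3*3 + 3*0 = 9 <= 11 and 2*3 + 1*0 = 6 <= 13.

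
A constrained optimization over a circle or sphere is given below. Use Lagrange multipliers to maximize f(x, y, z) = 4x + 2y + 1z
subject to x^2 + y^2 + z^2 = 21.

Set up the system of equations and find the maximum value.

Lagrange conditions: 4 = 2*lambda*x, 2 = 2*lambda*y, 1 = 2*lambda*z
So x:4 = y:2 = z:1, i.e. x = 4t, y = 2t, z = 1t
Constraint: t^2*(4^2 + 2^2 + 1^2) = 21
  t^2 * 21 = 21  =>  t = sqrt(1)
Maximum = 4*4t + 2*2t + 1*1t = 21*sqrt(1) = 21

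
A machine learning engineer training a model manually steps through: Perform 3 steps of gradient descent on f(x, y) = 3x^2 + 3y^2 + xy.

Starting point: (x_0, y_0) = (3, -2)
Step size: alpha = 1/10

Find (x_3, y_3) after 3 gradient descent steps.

f(x,y) = 3x^2 + 3y^2 + xy
grad_x = 6x + 1y, grad_y = 6y + 1x
Step 1: grad = (16, -9), (7/5, -11/10)
Step 2: grad = (73/10, -26/5), (67/100, -29/50)
Step 3: grad = (86/25, -281/100), (163/500, -299/1000)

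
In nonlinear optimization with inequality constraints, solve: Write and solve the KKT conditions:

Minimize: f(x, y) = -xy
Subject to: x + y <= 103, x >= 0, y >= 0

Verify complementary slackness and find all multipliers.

Problem: min -xy s.t. x + y <= 103 (multiplier lambda), x >= 0 (mu_x), y >= 0 (mu_y)
KKT stationarity: -y + lambda - mu_x = 0, -x + lambda - mu_y = 0, with lambda, mu_x, mu_y >= 0
Complementary slackness: lambda*(x + y - 103) = 0, mu_x*x = 0, mu_y*y = 0
If lambda = 0: y = -mu_x <= 0 and x = -mu_y <= 0 force x = y = 0 with f = 0; but x = y = 103/2 is feasible with f = -10609/4 < 0, so this is not the minimum. Hence lambda > 0 and x + y = 103.
Try x > 0, y > 0 (so mu_x = mu_y = 0): y = lambda, x = lambda => x = y = lambda
x + y = 103 => 2*lambda = 103 => lambda = 103/2
x* = y* = 103/2 > 0, consistent with mu_x = mu_y = 0.
(Any feasible point with x = 0 or y = 0 has f = 0 > -10609/4, so the minimum is not on those boundaries.)
min(-xy) = -10609/4 (i.e. max xy = 10609/4)
Multipliers: lambda = 103/2, mu_x = 0, mu_y = 0
Complementary slackness: lambda*(x + y - 103) = 103/2*(103/2 + 103/2 - 103) = 0, mu_x*x = 0*103/2 = 0, mu_y*y = 0*103/2 = 0. Satisfied.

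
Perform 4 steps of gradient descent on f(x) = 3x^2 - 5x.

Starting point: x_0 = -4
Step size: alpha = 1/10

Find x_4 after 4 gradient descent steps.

f(x) = 3x^2 - 5x, f'(x) = 6x + (-5)
Step 1: f'(-4) = -29, x_1 = -4 - 1/10 * -29 = -11/10
Step 2: f'(-11/10) = -58/5, x_2 = -11/10 - 1/10 * -58/5 = 3/50
Step 3: f'(3/50) = -116/25, x_3 = 3/50 - 1/10 * -116/25 = 131/250
Step 4: f'(131/250) = -232/125, x_4 = 131/250 - 1/10 * -232/125 = 887/1250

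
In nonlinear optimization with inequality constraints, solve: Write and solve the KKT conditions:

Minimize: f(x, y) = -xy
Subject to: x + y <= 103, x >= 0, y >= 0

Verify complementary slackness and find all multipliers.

Problem: min -xy s.t. x + y <= 103 (multiplier lambda), x >= 0 (mu_x), y >= 0 (mu_y)
KKT stationarity: -y + lambda - mu_x = 0, -x + lambda - mu_y = 0, with lambda, mu_x, mu_y >= 0
Complementary slackness: lambda*(x + y - 103) = 0, mu_x*x = 0, mu_y*y = 0
If lambda = 0: y = -mu_x <= 0 and x = -mu_y <= 0 force x = y = 0 with f = 0; but x = y = 103/2 is feasible with f = -10609/4 < 0, so this is not the minimum. Hence lambda > 0 and x + y = 103.
Try x > 0, y > 0 (so mu_x = mu_y = 0): y = lambda, x = lambda => x = y = lambda
x + y = 103 => 2*lambda = 103 => lambda = 103/2
x* = y* = 103/2 > 0, consistent with mu_x = mu_y = 0.
(Any feasible point with x = 0 or y = 0 has f = 0 > -10609/4, so the minimum is not on those boundaries.)
min(-xy) = -10609/4 (i.e. max xy = 10609/4)
Multipliers: lambda = 103/2, mu_x = 0, mu_y = 0
Complementary slackness: lambda*(x + y - 103) = 103/2*(103/2 + 103/2 - 103) = 0, mu_x*x = 0*103/2 = 0, mu_y*y = 0*103/2 = 0. Satisfied.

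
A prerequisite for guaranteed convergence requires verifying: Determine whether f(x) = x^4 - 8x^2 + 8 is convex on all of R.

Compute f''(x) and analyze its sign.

f(x) = x^4 - 8x^2 + 8
f'(x) = 4x^3 + -16x
f''(x) = 12x^2 + -16
f''(0) = -16 < 0, so not convex near x = 0
Therefore, f is not globally convex on R.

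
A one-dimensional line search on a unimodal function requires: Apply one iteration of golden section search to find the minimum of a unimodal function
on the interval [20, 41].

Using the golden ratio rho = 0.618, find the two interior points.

Golden section search on [20, 41].
Golden ratio rho = 0.618 (approx).
Interior points:
  x_1 = 20 + (1-0.618)*21 = 28.0220
  x_2 = 20 + 0.618*21 = 32.9780
Compare f(x_1) and f(x_2) to determine which subinterval to keep.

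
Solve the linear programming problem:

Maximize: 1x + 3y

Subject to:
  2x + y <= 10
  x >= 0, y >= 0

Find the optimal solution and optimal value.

The feasible region has vertices at [(0, 0), (5, 0), (0, 10)].
Checking objective 1x + 3y at each vertex:
  (0, 0): 1*0 + 3*0 = 0
  (5, 0): 1*5 + 3*0 = 5
  (0, 10): 1*0 + 3*10 = 30
Maximum is 30 at (0, 10).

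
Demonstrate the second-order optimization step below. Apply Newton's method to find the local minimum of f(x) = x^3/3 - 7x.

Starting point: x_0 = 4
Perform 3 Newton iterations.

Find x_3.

f(x) = x^3/3 - 7x
f'(x) = x^2 - 7, f''(x) = 2x
Newton update: x_{n+1} = x_n - (x_n^2 - 7)/(2*x_n)
Step 1: x_0 = 4, f'=9, f''=8, x_1 = 23/8
Step 2: x_1 = 23/8, f'=81/64, f''=23/4, x_2 = 977/368
Step 3: x_2 = 977/368, f'=6561/135424, f''=977/184, x_3 = 1902497/719072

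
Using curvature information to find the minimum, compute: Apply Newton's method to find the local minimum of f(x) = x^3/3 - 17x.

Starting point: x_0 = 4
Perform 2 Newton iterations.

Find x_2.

f(x) = x^3/3 - 17x
f'(x) = x^2 - 17, f''(x) = 2x
Newton update: x_{n+1} = x_n - (x_n^2 - 17)/(2*x_n)
Step 1: x_0 = 4, f'=-1, f''=8, x_1 = 33/8
Step 2: x_1 = 33/8, f'=1/64, f''=33/4, x_2 = 2177/528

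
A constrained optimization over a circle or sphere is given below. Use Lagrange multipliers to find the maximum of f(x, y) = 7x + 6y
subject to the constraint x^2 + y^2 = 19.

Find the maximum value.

Set up Lagrange conditions: grad f = lambda * grad g
  7 = 2*lambda*x
  6 = 2*lambda*y
From these: x/y = 7/6, so x = 7t, y = 6t for some t.
Substitute into constraint: (7t)^2 + (6t)^2 = 19
  t^2 * 85 = 19
  t = sqrt(19/85)
Maximum = 7*x + 6*y = (7^2 + 6^2)*t = 85 * sqrt(19/85) = sqrt(1615)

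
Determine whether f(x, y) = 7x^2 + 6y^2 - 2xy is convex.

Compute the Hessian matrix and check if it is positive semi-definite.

f(x,y) = 7x^2 + 6y^2 - 2xy
Hessian H = [[14, -2], [-2, 12]]
trace(H) = 26, det(H) = 164
Eigenvalues: (26 +/- sqrt(20)) / 2 = 15.24, 10.76
Since both eigenvalues > 0, f is convex.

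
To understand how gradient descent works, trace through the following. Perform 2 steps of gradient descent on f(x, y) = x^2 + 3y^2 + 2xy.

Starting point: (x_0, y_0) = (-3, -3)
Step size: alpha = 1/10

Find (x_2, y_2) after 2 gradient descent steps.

f(x,y) = x^2 + 3y^2 + 2xy
grad_x = 2x + 2y, grad_y = 6y + 2x
Step 1: grad = (-12, -24), (-9/5, -3/5)
Step 2: grad = (-24/5, -36/5), (-33/25, 3/25)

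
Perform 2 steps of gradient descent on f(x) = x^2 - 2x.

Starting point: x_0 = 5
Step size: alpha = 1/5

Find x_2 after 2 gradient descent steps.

f(x) = x^2 - 2x, f'(x) = 2x + (-2)
Step 1: f'(5) = 8, x_1 = 5 - 1/5 * 8 = 17/5
Step 2: f'(17/5) = 24/5, x_2 = 17/5 - 1/5 * 24/5 = 61/25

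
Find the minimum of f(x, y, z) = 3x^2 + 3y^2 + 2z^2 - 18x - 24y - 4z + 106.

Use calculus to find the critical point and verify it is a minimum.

f(x,y,z) = 3x^2 + 3y^2 + 2z^2 - 18x - 24y - 4z + 106
df/dx = 6x + (-18) = 0 => x = 3
df/dy = 6y + (-24) = 0 => y = 4
df/dz = 4z + (-4) = 0 => z = 1
f(3,4,1) = 3*(3)^2 + 3*(4)^2 + 2*(1)^2 + -18*(3) + -24*(4) + -4*(1) + 106 = 29
Hessian is diagonal with entries 6, 6, 4 > 0, confirmed minimum.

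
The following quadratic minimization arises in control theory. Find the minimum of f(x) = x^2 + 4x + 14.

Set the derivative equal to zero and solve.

f(x) = x^2 + 4x + 14
f'(x) = 2x + (4) = 0
x = -4/2 = -2
f(-2) = 10
Since f''(x) = 2 > 0, this is a minimum.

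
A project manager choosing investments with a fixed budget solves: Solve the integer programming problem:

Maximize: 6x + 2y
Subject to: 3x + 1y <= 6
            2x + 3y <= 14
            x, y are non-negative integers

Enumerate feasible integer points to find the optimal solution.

Constraint 1: 3x + 1y <= 6
Constraint 2: 2x + 3y <= 14
Feasible x range (need y >= 0): 0 <= x <= min(6/3, 14/2) => x in {0, ..., 2}.
Enumerate feasible integer points row by row (the coefficient of y is 2 > 0, so for each x the largest feasible y gives the best value):
  x = 0: y <= min((6 - 3*0)/1, (14 - 2*0)/3) => y in {0, ..., 4}; best 6*0 + 2*4 = 8
  x = 1: y <= min((6 - 3*1)/1, (14 - 2*1)/3) => y in {0, ..., 3}; best 6*1 + 2*3 = 12
  x = 2: y <= min((6 - 3*2)/1, (14 - 2*2)/3) => y in {0}; best 6*2 + 2*0 = 12
The maximum 6x + 2y = 12 is achieved at x = 1, y = 3.
(The same value 12 is also attained at (2, 0).)
Check: 3*1 + 1*3 = 6 <= 6 and 2*1 + 3*3 = 11 <= 14.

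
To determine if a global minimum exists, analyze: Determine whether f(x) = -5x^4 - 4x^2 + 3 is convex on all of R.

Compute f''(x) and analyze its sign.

f(x) = -5x^4 - 4x^2 + 3
f'(x) = -20x^3 + -8x
f''(x) = -60x^2 + -8
f''(x) = -60x^2 + -8 <= -8 < 0 for all x
Therefore, f is concave on R.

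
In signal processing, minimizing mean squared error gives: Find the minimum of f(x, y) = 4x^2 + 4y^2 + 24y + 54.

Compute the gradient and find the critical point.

f(x,y) = 4x^2 + 4y^2 + 24y + 54
df/dx = 8x + (0) = 0  =>  x = 0
df/dy = 8y + (24) = 0  =>  y = -3
f(0, -3) = 4*(0)^2 + 4*(-3)^2 + 24*(-3) + 54 = 18
Hessian is diagonal with entries 8, 8 > 0, so this is a minimum.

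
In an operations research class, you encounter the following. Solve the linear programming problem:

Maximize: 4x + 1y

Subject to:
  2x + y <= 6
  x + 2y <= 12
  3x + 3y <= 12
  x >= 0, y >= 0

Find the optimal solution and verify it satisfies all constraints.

Feasible vertices: (0, 0), (0, 4), (2, 2), (3, 0)
Objective 4x + 1y at each vertex:
  (0, 0): 0
  (0, 4): 4
  (2, 2): 10
  (3, 0): 12
Maximum is 12 at (3, 0).
Verify constraints at (x, y) = (3, 0):
  2*3 + 1*0 = 6 <= 6 (active)
  1*3 + 2*0 = 3 <= 12
  3*3 + 3*0 = 9 <= 12
  x = 3 >= 0, y = 0 >= 0. All constraints satisfied.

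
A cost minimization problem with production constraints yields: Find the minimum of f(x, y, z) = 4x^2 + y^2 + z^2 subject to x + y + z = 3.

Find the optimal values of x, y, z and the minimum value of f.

Using Lagrange multipliers on f = 4x^2 + y^2 + z^2 with constraint x + y + z = 3:
Conditions: 2*4*x = lambda, 2*1*y = lambda, 2*1*z = lambda
So x = lambda/8, y = lambda/2, z = lambda/2
Substituting into constraint: lambda * (9/8) = 3
lambda = 8/3
x = 1/3, y = 4/3, z = 4/3
Minimum value = 4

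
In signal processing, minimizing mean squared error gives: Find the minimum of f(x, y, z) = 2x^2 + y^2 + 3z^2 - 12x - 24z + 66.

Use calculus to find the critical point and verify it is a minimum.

f(x,y,z) = 2x^2 + y^2 + 3z^2 - 12x - 24z + 66
df/dx = 4x + (-12) = 0 => x = 3
df/dy = 2y + (0) = 0 => y = 0
df/dz = 6z + (-24) = 0 => z = 4
f(3,0,4) = 2*(3)^2 + 1*(0)^2 + 3*(4)^2 + -12*(3) + -24*(4) + 66 = 0
Hessian is diagonal with entries 4, 2, 6 > 0, confirmed minimum.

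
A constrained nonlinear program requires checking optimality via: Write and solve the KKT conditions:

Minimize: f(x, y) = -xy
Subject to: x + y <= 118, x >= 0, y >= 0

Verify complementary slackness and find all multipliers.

Problem: min -xy s.t. x + y <= 118 (multiplier lambda), x >= 0 (mu_x), y >= 0 (mu_y)
KKT stationarity: -y + lambda - mu_x = 0, -x + lambda - mu_y = 0, with lambda, mu_x, mu_y >= 0
Complementary slackness: lambda*(x + y - 118) = 0, mu_x*x = 0, mu_y*y = 0
If lambda = 0: y = -mu_x <= 0 and x = -mu_y <= 0 force x = y = 0 with f = 0; but x = y = 59 is feasible with f = -3481 < 0, so this is not the minimum. Hence lambda > 0 and x + y = 118.
Try x > 0, y > 0 (so mu_x = mu_y = 0): y = lambda, x = lambda => x = y = lambda
x + y = 118 => 2*lambda = 118 => lambda = 59
x* = y* = 59 > 0, consistent with mu_x = mu_y = 0.
(Any feasible point with x = 0 or y = 0 has f = 0 > -3481, so the minimum is not on those boundaries.)
min(-xy) = -3481 (i.e. max xy = 3481)
Multipliers: lambda = 59, mu_x = 0, mu_y = 0
Complementary slackness: lambda*(x + y - 118) = 59*(59 + 59 - 118) = 0, mu_x*x = 0*59 = 0, mu_y*y = 0*59 = 0. Satisfied.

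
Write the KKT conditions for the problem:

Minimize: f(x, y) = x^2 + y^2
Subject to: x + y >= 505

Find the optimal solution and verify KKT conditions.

KKT conditions for min x^2 + y^2 s.t. x + y >= 505:
Stationarity: 2x = mu, 2y = mu
So x = y = mu/2.
Complementary slackness: mu*(x + y - 505) = 0
Primal feasibility: x + y >= 505; dual feasibility: mu >= 0
If mu = 0 then x = y = 0, but 0 + 0 < 505 is infeasible, so the constraint is active.
Constraint active: x + y = 2*(mu/2) = 505 => mu = 505
x = y = 505/2, f = 255025/2
Verify: stationarity 2*(505/2) = 505 = mu; primal 505/2 + 505/2 = 505 >= 505; dual mu = 505 >= 0; complementary slackness 505*(505 - 505) = 0. All KKT conditions hold.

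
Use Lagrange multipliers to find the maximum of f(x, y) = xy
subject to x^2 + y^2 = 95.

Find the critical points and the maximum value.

Lagrange conditions: y = 2*lambda*x and x = 2*lambda*y
If x = 0 then y = 0, violating the constraint, so x, y != 0.
Dividing: y/x = x/y => x^2 = y^2 => y = x or y = -x
Constraint: 2x^2 = 95 => x^2 = 95/2 => x = +/-sqrt(95/2)
Critical points: (sqrt(95/2), sqrt(95/2)), (-sqrt(95/2), -sqrt(95/2)), (sqrt(95/2), -sqrt(95/2)), (-sqrt(95/2), sqrt(95/2))
  y = x:  xy = x^2 = 95/2  at (sqrt(95/2), sqrt(95/2)) and (-sqrt(95/2), -sqrt(95/2))
  y = -x: xy = -x^2 = -95/2 at (sqrt(95/2), -sqrt(95/2)) and (-sqrt(95/2), sqrt(95/2))
Maximum xy = 95/2 at (sqrt(95/2), sqrt(95/2)) and (-sqrt(95/2), -sqrt(95/2))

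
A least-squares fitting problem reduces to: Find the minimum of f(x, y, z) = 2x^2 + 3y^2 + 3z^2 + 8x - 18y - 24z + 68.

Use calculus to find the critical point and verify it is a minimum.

f(x,y,z) = 2x^2 + 3y^2 + 3z^2 + 8x - 18y - 24z + 68
df/dx = 4x + (8) = 0 => x = -2
df/dy = 6y + (-18) = 0 => y = 3
df/dz = 6z + (-24) = 0 => z = 4
f(-2,3,4) = 2*(-2)^2 + 3*(3)^2 + 3*(4)^2 + 8*(-2) + -18*(3) + -24*(4) + 68 = -15
Hessian is diagonal with entries 4, 6, 6 > 0, confirmed minimum.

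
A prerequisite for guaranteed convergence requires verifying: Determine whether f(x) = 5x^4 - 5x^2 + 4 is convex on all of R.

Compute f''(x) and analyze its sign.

f(x) = 5x^4 - 5x^2 + 4
f'(x) = 20x^3 + -10x
f''(x) = 60x^2 + -10
f''(0) = -10 < 0, so not convex near x = 0
Therefore, f is not globally convex on R.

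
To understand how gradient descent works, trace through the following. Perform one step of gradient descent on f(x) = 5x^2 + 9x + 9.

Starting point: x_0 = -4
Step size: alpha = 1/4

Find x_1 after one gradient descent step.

f(x) = 5x^2 + 9x + 9
f'(x) = 10x + 9
f'(-4) = 10*-4 + (9) = -31
x_1 = x_0 - alpha * f'(x_0) = -4 - 1/4 * -31 = 15/4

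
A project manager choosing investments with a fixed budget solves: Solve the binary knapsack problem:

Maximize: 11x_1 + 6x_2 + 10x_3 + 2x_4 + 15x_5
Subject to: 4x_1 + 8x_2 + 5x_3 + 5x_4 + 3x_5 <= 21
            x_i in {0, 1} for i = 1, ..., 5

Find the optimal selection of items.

Items: item 1 (v=11, w=4), item 2 (v=6, w=8), item 3 (v=10, w=5), item 4 (v=2, w=5), item 5 (v=15, w=3)
Capacity: 21
Checking all 32 subsets (w = total weight, v = total value):
  {}: w = 0, v = 0
  {1}: w = 4, v = 11
  {2}: w = 8, v = 6
  {3}: w = 5, v = 10
  {4}: w = 5, v = 2
  {5}: w = 3, v = 15
  {1, 2}: w = 12, v = 17
  {1, 3}: w = 9, v = 21
  {1, 4}: w = 9, v = 13
  {1, 5}: w = 7, v = 26
  {2, 3}: w = 13, v = 16
  {2, 4}: w = 13, v = 8
  {2, 5}: w = 11, v = 21
  {3, 4}: w = 10, v = 12
  {3, 5}: w = 8, v = 25
  {4, 5}: w = 8, v = 17
  {1, 2, 3}: w = 17, v = 27
  {1, 2, 4}: w = 17, v = 19
  {1, 2, 5}: w = 15, v = 32
  {1, 3, 4}: w = 14, v = 23
  {1, 3, 5}: w = 12, v = 36
  {1, 4, 5}: w = 12, v = 28
  {2, 3, 4}: w = 18, v = 18
  {2, 3, 5}: w = 16, v = 31
  {2, 4, 5}: w = 16, v = 23
  {3, 4, 5}: w = 13, v = 27
  {1, 2, 3, 4}: w = 22 > 21, infeasible
  {1, 2, 3, 5}: w = 20, v = 42
  {1, 2, 4, 5}: w = 20, v = 34
  {1, 3, 4, 5}: w = 17, v = 38
  {2, 3, 4, 5}: w = 21, v = 33
  {1, 2, 3, 4, 5}: w = 25 > 21, infeasible
Best feasible subset: items [1, 2, 3, 5]
Total weight: 20 <= 21, total value: 42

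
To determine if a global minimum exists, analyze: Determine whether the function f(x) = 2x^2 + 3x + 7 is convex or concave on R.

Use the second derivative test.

f(x) = 2x^2 + 3x + 7
f'(x) = 4x + 3
f''(x) = 4
Since f''(x) = 4 > 0 for all x, f is convex on R.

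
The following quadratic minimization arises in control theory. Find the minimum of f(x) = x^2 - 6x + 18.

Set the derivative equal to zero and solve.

f(x) = x^2 - 6x + 18
f'(x) = 2x + (-6) = 0
x = 6/2 = 3
f(3) = 9
Since f''(x) = 2 > 0, this is a minimum.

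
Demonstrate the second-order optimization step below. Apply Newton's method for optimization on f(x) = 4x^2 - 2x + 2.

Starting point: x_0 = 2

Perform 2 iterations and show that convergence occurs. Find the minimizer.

f(x) = 4x^2 - 2x + 2, f'(x) = 8x + (-2), f''(x) = 8
Step 1: f'(2) = 14, x_1 = 2 - 14/8 = 1/4
Step 2: f'(1/4) = 0, x_2 = 1/4 (converged)
Newton's method converges in 1 step for quadratics.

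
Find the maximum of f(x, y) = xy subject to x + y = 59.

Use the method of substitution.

Substitute y = 59 - x into f(x,y) = xy:
g(x) = x(59 - x) = 59x - x^2
g'(x) = 59 - 2x = 0  =>  x = 59/2
y = 59 - 59/2 = 59/2
Maximum value = (59/2) * (59/2) = 3481/4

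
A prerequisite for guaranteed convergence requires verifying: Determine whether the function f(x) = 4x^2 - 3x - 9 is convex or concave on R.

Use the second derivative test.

f(x) = 4x^2 - 3x - 9
f'(x) = 8x - 3
f''(x) = 8
Since f''(x) = 8 > 0 for all x, f is convex on R.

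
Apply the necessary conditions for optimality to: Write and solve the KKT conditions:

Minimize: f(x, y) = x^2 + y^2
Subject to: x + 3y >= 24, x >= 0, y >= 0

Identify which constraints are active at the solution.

KKT conditions for min x^2 + y^2 s.t. 1x + 3y >= 24, x >= 0, y >= 0:
Stationarity: 2x = mu*1 + mu_x, 2y = mu*3 + mu_y, with mu, mu_x, mu_y >= 0
Complementary slackness: mu*(x + 3y - 24) = 0, mu_x*x = 0, mu_y*y = 0
(0, 0) is infeasible (1*0 + 3*0 < 24), so if mu = 0 stationarity would force x = mu_x/2 >= 0, y = mu_y/2 >= 0 with mu_x*x = mu_y*y = 0, i.e. x = y = 0: contradiction. Hence mu > 0 and x + 3y = 24 is active.
Try x > 0, y > 0 (so mu_x = mu_y = 0): x = 1*mu/2, y = 3*mu/2
Substitute: 1*(1*mu/2) + 3*(3*mu/2) = 24
  mu*10/2 = 24 => mu = 24/5
x* = 12/5 > 0, y* = 36/5 > 0, consistent with mu_x = mu_y = 0.
f is convex and the constraints are linear, so this KKT point is the global minimum.
f* = 288/5
Active constraints: x + 3y >= 24 (holds with equality, mu = 24/5 > 0); x >= 0 and y >= 0 are inactive (mu_x = mu_y = 0).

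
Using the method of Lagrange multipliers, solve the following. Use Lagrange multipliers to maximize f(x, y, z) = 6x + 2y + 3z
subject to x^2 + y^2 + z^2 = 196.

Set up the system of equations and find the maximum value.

Lagrange conditions: 6 = 2*lambda*x, 2 = 2*lambda*y, 3 = 2*lambda*z
So x:6 = y:2 = z:3, i.e. x = 6t, y = 2t, z = 3t
Constraint: t^2*(6^2 + 2^2 + 3^2) = 196
  t^2 * 49 = 196  =>  t = sqrt(4)
Maximum = 6*6t + 2*2t + 3*3t = 49*sqrt(4) = 98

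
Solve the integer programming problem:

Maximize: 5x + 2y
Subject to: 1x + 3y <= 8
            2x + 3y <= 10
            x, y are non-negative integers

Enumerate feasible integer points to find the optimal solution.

Constraint 1: 1x + 3y <= 8
Constraint 2: 2x + 3y <= 10
Feasible x range (need y >= 0): 0 <= x <= min(8/1, 10/2) => x in {0, ..., 5}.
Enumerate feasible integer points row by row (the coefficient of y is 2 > 0, so for each x the largest feasible y gives the best value):
  x = 0: y <= min((8 - 1*0)/3, (10 - 2*0)/3) => y in {0, ..., 2}; best 5*0 + 2*2 = 4
  x = 1: y <= min((8 - 1*1)/3, (10 - 2*1)/3) => y in {0, ..., 2}; best 5*1 + 2*2 = 9
  x = 2: y <= min((8 - 1*2)/3, (10 - 2*2)/3) => y in {0, ..., 2}; best 5*2 + 2*2 = 14
  x = 3: y <= min((8 - 1*3)/3, (10 - 2*3)/3) => y in {0, ..., 1}; best 5*3 + 2*1 = 17
  x = 4: y <= min((8 - 1*4)/3, (10 - 2*4)/3) => y in {0}; best 5*4 + 2*0 = 20
  x = 5: y <= min((8 - 1*5)/3, (10 - 2*5)/3) => y in {0}; best 5*5 + 2*0 = 25
The maximum 5x + 2y = 25 is achieved at x = 5, y = 0.
Check: 1*5 + 3*0 = 5 <= 8 and 2*5 + 3*0 = 10 <= 10.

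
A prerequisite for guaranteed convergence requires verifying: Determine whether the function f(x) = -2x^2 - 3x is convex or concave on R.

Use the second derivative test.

f(x) = -2x^2 - 3x
f'(x) = -4x - 3
f''(x) = -4
Since f''(x) = -4 < 0 for all x, f is concave on R.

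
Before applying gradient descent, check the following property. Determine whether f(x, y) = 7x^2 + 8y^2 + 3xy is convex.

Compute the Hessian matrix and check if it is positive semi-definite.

f(x,y) = 7x^2 + 8y^2 + 3xy
Hessian H = [[14, 3], [3, 16]]
trace(H) = 30, det(H) = 215
Eigenvalues: (30 +/- sqrt(40)) / 2 = 18.16, 11.84
Since both eigenvalues > 0, f is convex.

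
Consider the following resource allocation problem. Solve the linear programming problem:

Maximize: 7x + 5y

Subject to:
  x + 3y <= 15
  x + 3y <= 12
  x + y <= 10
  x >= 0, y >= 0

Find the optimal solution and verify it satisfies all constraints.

Feasible vertices: (0, 0), (0, 4), (9, 1), (10, 0)
Objective 7x + 5y at each vertex:
  (0, 0): 0
  (0, 4): 20
  (9, 1): 68
  (10, 0): 70
Maximum is 70 at (10, 0).
Verify constraints at (x, y) = (10, 0):
  1*10 + 3*0 = 10 <= 15
  1*10 + 3*0 = 10 <= 12
  1*10 + 1*0 = 10 <= 10 (active)
  x = 10 >= 0, y = 0 >= 0. All constraints satisfied.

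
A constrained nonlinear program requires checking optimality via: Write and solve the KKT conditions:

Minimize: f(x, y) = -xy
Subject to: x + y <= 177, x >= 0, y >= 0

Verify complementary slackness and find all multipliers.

Problem: min -xy s.t. x + y <= 177 (multiplier lambda), x >= 0 (mu_x), y >= 0 (mu_y)
KKT stationarity: -y + lambda - mu_x = 0, -x + lambda - mu_y = 0, with lambda, mu_x, mu_y >= 0
Complementary slackness: lambda*(x + y - 177) = 0, mu_x*x = 0, mu_y*y = 0
If lambda = 0: y = -mu_x <= 0 and x = -mu_y <= 0 force x = y = 0 with f = 0; but x = y = 177/2 is feasible with f = -31329/4 < 0, so this is not the minimum. Hence lambda > 0 and x + y = 177.
Try x > 0, y > 0 (so mu_x = mu_y = 0): y = lambda, x = lambda => x = y = lambda
x + y = 177 => 2*lambda = 177 => lambda = 177/2
x* = y* = 177/2 > 0, consistent with mu_x = mu_y = 0.
(Any feasible point with x = 0 or y = 0 has f = 0 > -31329/4, so the minimum is not on those boundaries.)
min(-xy) = -31329/4 (i.e. max xy = 31329/4)
Multipliers: lambda = 177/2, mu_x = 0, mu_y = 0
Complementary slackness: lambda*(x + y - 177) = 177/2*(177/2 + 177/2 - 177) = 0, mu_x*x = 0*177/2 = 0, mu_y*y = 0*177/2 = 0. Satisfied.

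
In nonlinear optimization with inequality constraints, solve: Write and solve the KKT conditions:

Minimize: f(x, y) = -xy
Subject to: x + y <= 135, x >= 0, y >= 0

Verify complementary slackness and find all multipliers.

Problem: min -xy s.t. x + y <= 135 (multiplier lambda), x >= 0 (mu_x), y >= 0 (mu_y)
KKT stationarity: -y + lambda - mu_x = 0, -x + lambda - mu_y = 0, with lambda, mu_x, mu_y >= 0
Complementary slackness: lambda*(x + y - 135) = 0, mu_x*x = 0, mu_y*y = 0
If lambda = 0: y = -mu_x <= 0 and x = -mu_y <= 0 force x = y = 0 with f = 0; but x = y = 135/2 is feasible with f = -18225/4 < 0, so this is not the minimum. Hence lambda > 0 and x + y = 135.
Try x > 0, y > 0 (so mu_x = mu_y = 0): y = lambda, x = lambda => x = y = lambda
x + y = 135 => 2*lambda = 135 => lambda = 135/2
x* = y* = 135/2 > 0, consistent with mu_x = mu_y = 0.
(Any feasible point with x = 0 or y = 0 has f = 0 > -18225/4, so the minimum is not on those boundaries.)
min(-xy) = -18225/4 (i.e. max xy = 18225/4)
Multipliers: lambda = 135/2, mu_x = 0, mu_y = 0
Complementary slackness: lambda*(x + y - 135) = 135/2*(135/2 + 135/2 - 135) = 0, mu_x*x = 0*135/2 = 0, mu_y*y = 0*135/2 = 0. Satisfied.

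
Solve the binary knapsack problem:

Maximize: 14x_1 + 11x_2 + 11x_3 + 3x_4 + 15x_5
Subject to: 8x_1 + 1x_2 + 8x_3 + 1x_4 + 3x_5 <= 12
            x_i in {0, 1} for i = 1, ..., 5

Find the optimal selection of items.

Items: item 1 (v=14, w=8), item 2 (v=11, w=1), item 3 (v=11, w=8), item 4 (v=3, w=1), item 5 (v=15, w=3)
Capacity: 12
Checking all 32 subsets (w = total weight, v = total value):
  {}: w = 0, v = 0
  {1}: w = 8, v = 14
  {2}: w = 1, v = 11
  {3}: w = 8, v = 11
  {4}: w = 1, v = 3
  {5}: w = 3, v = 15
  {1, 2}: w = 9, v = 25
  {1, 3}: w = 16 > 12, infeasible
  {1, 4}: w = 9, v = 17
  {1, 5}: w = 11, v = 29
  {2, 3}: w = 9, v = 22
  {2, 4}: w = 2, v = 14
  {2, 5}: w = 4, v = 26
  {3, 4}: w = 9, v = 14
  {3, 5}: w = 11, v = 26
  {4, 5}: w = 4, v = 18
  {1, 2, 3}: w = 17 > 12, infeasible
  {1, 2, 4}: w = 10, v = 28
  {1, 2, 5}: w = 12, v = 40
  {1, 3, 4}: w = 17 > 12, infeasible
  {1, 3, 5}: w = 19 > 12, infeasible
  {1, 4, 5}: w = 12, v = 32
  {2, 3, 4}: w = 10, v = 25
  {2, 3, 5}: w = 12, v = 37
  {2, 4, 5}: w = 5, v = 29
  {3, 4, 5}: w = 12, v = 29
  {1, 2, 3, 4}: w = 18 > 12, infeasible
  {1, 2, 3, 5}: w = 20 > 12, infeasible
  {1, 2, 4, 5}: w = 13 > 12, infeasible
  {1, 3, 4, 5}: w = 20 > 12, infeasible
  {2, 3, 4, 5}: w = 13 > 12, infeasible
  {1, 2, 3, 4, 5}: w = 21 > 12, infeasible
Best feasible subset: items [1, 2, 5]
Total weight: 12 <= 12, total value: 40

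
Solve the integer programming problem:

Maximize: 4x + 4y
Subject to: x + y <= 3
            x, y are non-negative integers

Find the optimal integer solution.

Objective: 4x + 4y, constraint: x + y <= 3
Coefficient of x is 4 >= coefficient of y is 4, so allocate the entire budget to x.
Optimal: x = 3, y = 0, value = 12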